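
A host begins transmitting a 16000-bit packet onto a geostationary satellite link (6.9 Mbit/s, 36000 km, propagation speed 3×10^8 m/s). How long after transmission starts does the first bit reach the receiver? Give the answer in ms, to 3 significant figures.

120 ms

First bit experiences only propagation delay: d/s = 36000000/300000000 = 120 ms.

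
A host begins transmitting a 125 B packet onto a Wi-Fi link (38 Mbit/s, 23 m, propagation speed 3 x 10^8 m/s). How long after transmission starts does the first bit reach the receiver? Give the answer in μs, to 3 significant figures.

0.0767 μs

First bit experiences only propagation delay: d/s = 23/300000000 = 0.0767 μs.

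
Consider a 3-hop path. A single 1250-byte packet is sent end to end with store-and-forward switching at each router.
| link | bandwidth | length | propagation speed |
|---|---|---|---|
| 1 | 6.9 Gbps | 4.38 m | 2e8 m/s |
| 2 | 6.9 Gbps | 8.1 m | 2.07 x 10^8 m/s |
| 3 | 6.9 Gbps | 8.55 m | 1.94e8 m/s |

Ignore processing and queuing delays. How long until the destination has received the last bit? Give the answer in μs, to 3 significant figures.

L = 1250 × 8 = 10000 bits.
Transmission delay per hop = L/R = 10000/6900000000 = 1.44928 μs; 3 hops → 4.34783 μs.
Propagation delays (d/s per hop): 0.0219, 0.0391304, 0.0440722 μs; sum = 0.105103 μs.
End-to-end = 4.45 μs.

4.45 μs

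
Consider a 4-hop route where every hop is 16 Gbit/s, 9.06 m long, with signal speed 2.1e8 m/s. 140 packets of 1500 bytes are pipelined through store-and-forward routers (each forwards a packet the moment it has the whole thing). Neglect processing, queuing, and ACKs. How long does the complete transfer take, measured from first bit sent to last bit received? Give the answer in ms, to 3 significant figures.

Per-hop transmission t_tx = L/R = 12000/16000000000 = 0.00075 ms.
Per-hop propagation t_prop = 9.06/210000000 = 4.31429e-05 ms.
Pipeline fill: first packet needs 4·t_tx to clear all hops; remaining 139 packets each add one t_tx.
Total = (4+140-1)·t_tx + 4·t_prop = 143·0.00075 + 4·4.31429e-05 = 0.107 ms.

0.107 ms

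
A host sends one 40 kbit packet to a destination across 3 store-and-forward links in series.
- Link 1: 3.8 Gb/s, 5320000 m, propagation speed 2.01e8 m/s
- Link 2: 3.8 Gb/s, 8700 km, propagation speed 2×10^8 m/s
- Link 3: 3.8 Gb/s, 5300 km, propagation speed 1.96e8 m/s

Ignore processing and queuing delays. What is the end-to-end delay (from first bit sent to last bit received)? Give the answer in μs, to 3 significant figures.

L = 40000 bits.
Transmission delay per hop = L/R = 40000/3800000000 = 10.5263 μs; 3 hops → 31.5789 μs.
Propagation delays (d/s per hop): 26467.7, 43500, 27040.8 μs; sum = 97008.5 μs.
End-to-end = 97000 μs.

97000 μs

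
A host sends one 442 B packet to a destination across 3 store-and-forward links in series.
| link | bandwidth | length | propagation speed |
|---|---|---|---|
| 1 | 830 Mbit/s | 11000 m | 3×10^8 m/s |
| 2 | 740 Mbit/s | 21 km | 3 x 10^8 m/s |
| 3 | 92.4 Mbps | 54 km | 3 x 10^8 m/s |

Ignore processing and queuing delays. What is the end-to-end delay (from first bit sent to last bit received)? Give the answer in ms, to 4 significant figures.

0.3340 ms

L = 442 × 8 = 3536 bits.
Transmission delays (L/R per hop): 0.00426024, 0.00477838, 0.0382684 ms; sum = 0.047307 ms.
Propagation delays (d/s per hop): 0.0366667, 0.07, 0.18 ms; sum = 0.286667 ms.
End-to-end = 0.3340 ms.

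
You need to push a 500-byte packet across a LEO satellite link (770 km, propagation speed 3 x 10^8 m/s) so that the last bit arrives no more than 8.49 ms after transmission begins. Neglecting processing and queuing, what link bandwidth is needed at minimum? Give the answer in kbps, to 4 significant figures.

L = 4000 bits.
Propagation delay = 770000 / 300000000 = 2.56667 ms.
Transmission budget = 8.49 − 2.56667 = 5.92333 ms.
R ≥ L / t_tx = 4000 bits / 0.00592333 s = 675.3 kbps.

675.3 kbps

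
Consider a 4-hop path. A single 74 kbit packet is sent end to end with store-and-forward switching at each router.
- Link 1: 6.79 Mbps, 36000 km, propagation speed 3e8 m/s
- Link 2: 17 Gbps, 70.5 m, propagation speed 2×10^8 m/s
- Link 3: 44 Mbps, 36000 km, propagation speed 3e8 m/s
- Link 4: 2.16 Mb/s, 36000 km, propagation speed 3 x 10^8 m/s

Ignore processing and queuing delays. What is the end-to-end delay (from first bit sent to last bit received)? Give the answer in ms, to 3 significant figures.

L = 74000 bits.
Transmission delays (L/R per hop): 10.8984, 0.00435294, 1.68182, 34.2593 ms; sum = 46.8438 ms.
Propagation delays (d/s per hop): 120, 0.0003525, 120, 120 ms; sum = 360 ms.
End-to-end = 407 ms.

407 ms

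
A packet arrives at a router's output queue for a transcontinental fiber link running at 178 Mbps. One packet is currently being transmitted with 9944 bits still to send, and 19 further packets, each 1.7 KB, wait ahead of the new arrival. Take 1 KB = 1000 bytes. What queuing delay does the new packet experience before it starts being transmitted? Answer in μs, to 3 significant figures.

Each queued packet: L/R = 13600/178000000 = 76.4045 μs.
19 queued → 1451.69 μs.
Plus remaining 9944 bits of current packet: 55.8652 μs.
Queuing delay = 1510 μs.

1510 μs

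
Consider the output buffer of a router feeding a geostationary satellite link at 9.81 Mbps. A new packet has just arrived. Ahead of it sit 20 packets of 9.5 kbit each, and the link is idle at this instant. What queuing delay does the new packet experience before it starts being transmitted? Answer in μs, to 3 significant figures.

Each queued packet: L/R = 9500/9810000 = 968.4 μs.
20 queued → 19368 μs.
Queuing delay = 19400 μs.

19400 μs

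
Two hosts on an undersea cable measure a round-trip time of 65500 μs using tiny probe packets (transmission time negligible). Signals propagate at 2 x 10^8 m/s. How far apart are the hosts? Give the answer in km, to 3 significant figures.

6550 km

One-way propagation = RTT/2 = 32750 μs.
d = s × t = 200000000 × 0.03275 = 6550 km.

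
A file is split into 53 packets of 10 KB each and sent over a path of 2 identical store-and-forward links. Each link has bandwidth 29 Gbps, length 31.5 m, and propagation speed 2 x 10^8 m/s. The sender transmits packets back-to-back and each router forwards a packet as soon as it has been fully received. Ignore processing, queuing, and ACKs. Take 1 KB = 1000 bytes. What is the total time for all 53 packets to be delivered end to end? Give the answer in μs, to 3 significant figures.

149 μs

Per-hop transmission t_tx = L/R = 80000/29000000000 = 2.75862 μs.
Per-hop propagation t_prop = 31.5/200000000 = 0.1575 μs.
Pipeline fill: first packet needs 2·t_tx to clear all hops; remaining 52 packets each add one t_tx.
Total = (2+53-1)·t_tx + 2·t_prop = 54·2.75862 + 2·0.1575 = 149 μs.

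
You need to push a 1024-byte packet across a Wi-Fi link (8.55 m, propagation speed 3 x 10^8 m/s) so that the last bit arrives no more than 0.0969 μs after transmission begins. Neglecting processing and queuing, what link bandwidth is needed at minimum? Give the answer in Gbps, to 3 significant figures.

120 Gbps

L = 8192 bits.
Propagation delay = 8.55 / 300000000 = 0.0285 μs.
Transmission budget = 0.0969 − 0.0285 = 0.0684 μs.
R ≥ L / t_tx = 8192 bits / 6.84e-08 s = 120 Gbps.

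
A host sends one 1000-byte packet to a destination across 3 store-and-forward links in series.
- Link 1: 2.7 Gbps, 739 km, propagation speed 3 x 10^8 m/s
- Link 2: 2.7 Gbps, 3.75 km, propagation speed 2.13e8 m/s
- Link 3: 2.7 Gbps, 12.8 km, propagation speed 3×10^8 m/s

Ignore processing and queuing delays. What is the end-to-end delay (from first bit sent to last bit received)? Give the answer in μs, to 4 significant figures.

L = 1000 × 8 = 8000 bits.
Transmission delay per hop = L/R = 8000/2700000000 = 2.96296 μs; 3 hops → 8.88889 μs.
Propagation delays (d/s per hop): 2463.33, 17.6056, 42.6667 μs; sum = 2523.61 μs.
End-to-end = 2532 μs.

2532 μs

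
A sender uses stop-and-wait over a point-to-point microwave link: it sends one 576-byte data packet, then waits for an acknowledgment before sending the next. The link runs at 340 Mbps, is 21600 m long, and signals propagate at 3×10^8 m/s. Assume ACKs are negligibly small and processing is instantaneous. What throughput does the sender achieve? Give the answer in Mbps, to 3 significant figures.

29.2 Mbps

t_tx = L/R = 4608/340000000 = 1.35529e-05 s.
t_prop = 21600/300000000 = 7.2e-05 s; RTT = 0.000144 s.
Cycle = t_tx + RTT = 0.000157553 s.
Throughput = L / cycle = 4608 / 0.000157553 = 29.2 Mbps.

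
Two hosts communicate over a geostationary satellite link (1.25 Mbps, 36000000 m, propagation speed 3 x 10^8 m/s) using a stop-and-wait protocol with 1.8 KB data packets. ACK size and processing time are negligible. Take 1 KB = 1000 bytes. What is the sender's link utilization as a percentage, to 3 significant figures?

t_tx = L/R = 14400/1250000 = 0.01152 s.
t_prop = 36000000/300000000 = 0.12 s; RTT = 0.24 s.
Cycle = t_tx + RTT = 0.25152 s.
Utilization = t_tx / cycle = 0.01152/0.25152 = 4.58 %.

4.58 %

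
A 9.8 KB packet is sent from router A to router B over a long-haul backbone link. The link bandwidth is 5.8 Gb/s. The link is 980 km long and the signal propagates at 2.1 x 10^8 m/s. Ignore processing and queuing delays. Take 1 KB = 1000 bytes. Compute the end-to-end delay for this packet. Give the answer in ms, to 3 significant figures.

4.68 ms

L = 78400 bits.
Transmission delay = L/R = 78400 / 5800000000 = 0.0135172 ms.
Propagation delay = d/s = 980000 m / 210000000 m/s = 4.66667 ms.
Total = 4.68 ms.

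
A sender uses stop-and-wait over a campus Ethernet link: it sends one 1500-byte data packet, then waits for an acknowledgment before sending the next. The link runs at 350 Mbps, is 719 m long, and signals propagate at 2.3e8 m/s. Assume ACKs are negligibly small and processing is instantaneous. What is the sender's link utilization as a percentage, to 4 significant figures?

84.58 %

t_tx = L/R = 12000/350000000 = 3.42857e-05 s.
t_prop = 719/2.3e+08 = 3.12609e-06 s; RTT = 6.25217e-06 s.
Cycle = t_tx + RTT = 4.05379e-05 s.
Utilization = t_tx / cycle = 3.42857e-05/4.05379e-05 = 84.58 %.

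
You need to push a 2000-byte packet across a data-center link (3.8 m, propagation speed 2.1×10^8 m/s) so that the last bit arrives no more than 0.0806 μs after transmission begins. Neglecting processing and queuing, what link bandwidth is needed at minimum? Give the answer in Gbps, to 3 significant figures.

L = 16000 bits.
Propagation delay = 3.8 / 210000000 = 0.0180952 μs.
Transmission budget = 0.0806 − 0.0180952 = 0.0625048 μs.
R ≥ L / t_tx = 16000 bits / 6.25048e-08 s = 256 Gbps.

256 Gbps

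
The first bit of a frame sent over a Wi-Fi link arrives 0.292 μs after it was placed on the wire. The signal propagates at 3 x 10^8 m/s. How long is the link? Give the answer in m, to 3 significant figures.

d = s × t_prop = 300000000 × 2.92e-07 = 87.6 m.

87.6 m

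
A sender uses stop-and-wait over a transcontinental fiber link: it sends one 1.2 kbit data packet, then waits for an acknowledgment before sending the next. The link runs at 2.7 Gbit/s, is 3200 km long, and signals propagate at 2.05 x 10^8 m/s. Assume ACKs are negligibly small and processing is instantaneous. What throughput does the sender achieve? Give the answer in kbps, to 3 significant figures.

t_tx = L/R = 1200/2700000000 = 4.44444e-07 s.
t_prop = 3200000/2.05e+08 = 0.0156098 s; RTT = 0.0312195 s.
Cycle = t_tx + RTT = 0.03122 s.
Throughput = L / cycle = 1200 / 0.03122 = 38.4 kbps.

38.4 kbps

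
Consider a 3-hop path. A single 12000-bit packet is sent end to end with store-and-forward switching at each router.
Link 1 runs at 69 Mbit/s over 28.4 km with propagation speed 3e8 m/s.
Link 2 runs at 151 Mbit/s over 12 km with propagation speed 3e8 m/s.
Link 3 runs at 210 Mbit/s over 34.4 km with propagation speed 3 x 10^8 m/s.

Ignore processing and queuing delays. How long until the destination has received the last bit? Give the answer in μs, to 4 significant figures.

Transmission delays (L/R per hop): 173.913, 79.4702, 57.1429 μs; sum = 310.526 μs.
Propagation delays (d/s per hop): 94.6667, 40, 114.667 μs; sum = 249.333 μs.
End-to-end = 559.9 μs.

559.9 μs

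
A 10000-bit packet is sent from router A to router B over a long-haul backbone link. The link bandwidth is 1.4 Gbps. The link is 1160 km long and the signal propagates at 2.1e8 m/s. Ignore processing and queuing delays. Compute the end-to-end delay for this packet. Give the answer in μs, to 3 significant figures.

Transmission delay = L/R = 10000 / 1400000000 = 7.14286 μs.
Propagation delay = d/s = 1160000 m / 210000000 m/s = 5523.81 μs.
Total = 5530 μs.

5530 μs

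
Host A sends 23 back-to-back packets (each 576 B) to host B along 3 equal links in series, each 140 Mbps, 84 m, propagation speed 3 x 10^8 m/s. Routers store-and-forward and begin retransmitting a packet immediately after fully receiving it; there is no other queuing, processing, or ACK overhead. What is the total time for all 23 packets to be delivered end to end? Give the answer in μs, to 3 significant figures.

824 μs

Per-hop transmission t_tx = L/R = 4608/140000000 = 32.9143 μs.
Per-hop propagation t_prop = 84/300000000 = 0.28 μs.
Pipeline fill: first packet needs 3·t_tx to clear all hops; remaining 22 packets each add one t_tx.
Total = (3+23-1)·t_tx + 3·t_prop = 25·32.9143 + 3·0.28 = 824 μs.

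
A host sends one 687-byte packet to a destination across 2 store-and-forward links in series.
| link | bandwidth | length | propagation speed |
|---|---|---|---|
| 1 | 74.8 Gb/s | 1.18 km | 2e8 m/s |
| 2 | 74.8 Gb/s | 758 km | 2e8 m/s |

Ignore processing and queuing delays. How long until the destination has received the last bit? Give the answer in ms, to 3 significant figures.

L = 687 × 8 = 5496 bits.
Transmission delay per hop = L/R = 5496/74800000000 = 7.34759e-05 ms; 2 hops → 0.000146952 ms.
Propagation delays (d/s per hop): 0.0059, 3.79 ms; sum = 3.7959 ms.
End-to-end = 3.80 ms.

3.80 ms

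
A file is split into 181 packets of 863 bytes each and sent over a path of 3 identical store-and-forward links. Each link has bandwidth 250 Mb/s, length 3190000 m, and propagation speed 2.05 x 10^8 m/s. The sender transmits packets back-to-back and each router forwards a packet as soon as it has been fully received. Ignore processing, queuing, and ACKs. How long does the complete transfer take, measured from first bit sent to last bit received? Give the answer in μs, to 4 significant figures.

Per-hop transmission t_tx = L/R = 6904/250000000 = 27.616 μs.
Per-hop propagation t_prop = 3190000/2.05e+08 = 15561 μs.
Pipeline fill: first packet needs 3·t_tx to clear all hops; remaining 180 packets each add one t_tx.
Total = (3+181-1)·t_tx + 3·t_prop = 183·27.616 + 3·15561 = 51740 μs.

51740 μs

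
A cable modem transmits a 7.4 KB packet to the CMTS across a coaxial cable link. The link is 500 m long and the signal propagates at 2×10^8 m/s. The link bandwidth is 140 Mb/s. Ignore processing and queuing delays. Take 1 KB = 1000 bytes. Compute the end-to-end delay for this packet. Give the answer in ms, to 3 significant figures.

L = 59200 bits.
Transmission delay = L/R = 59200 / 140000000 = 0.422857 ms.
Propagation delay = d/s = 500 m / 200000000 m/s = 0.0025 ms.
Total = 0.425 ms.

0.425 ms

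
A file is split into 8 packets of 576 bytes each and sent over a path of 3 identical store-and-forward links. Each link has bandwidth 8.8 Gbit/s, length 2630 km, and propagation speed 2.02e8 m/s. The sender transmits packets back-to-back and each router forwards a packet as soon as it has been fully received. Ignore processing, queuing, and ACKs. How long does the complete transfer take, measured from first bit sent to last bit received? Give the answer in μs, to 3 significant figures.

Per-hop transmission t_tx = L/R = 4608/8800000000 = 0.523636 μs.
Per-hop propagation t_prop = 2630000/202000000 = 13019.8 μs.
Pipeline fill: first packet needs 3·t_tx to clear all hops; remaining 7 packets each add one t_tx.
Total = (3+8-1)·t_tx + 3·t_prop = 10·0.523636 + 3·13019.8 = 39100 μs.

39100 μs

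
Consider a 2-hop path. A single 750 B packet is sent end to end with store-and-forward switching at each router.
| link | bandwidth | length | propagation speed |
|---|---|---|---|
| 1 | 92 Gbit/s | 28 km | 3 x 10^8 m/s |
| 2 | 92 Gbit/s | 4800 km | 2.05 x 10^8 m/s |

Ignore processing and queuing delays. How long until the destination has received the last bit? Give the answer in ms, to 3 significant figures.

23.5 ms

L = 750 × 8 = 6000 bits.
Transmission delay per hop = L/R = 6000/92000000000 = 6.52174e-05 ms; 2 hops → 0.000130435 ms.
Propagation delays (d/s per hop): 0.0933333, 23.4146 ms; sum = 23.508 ms.
End-to-end = 23.5 ms.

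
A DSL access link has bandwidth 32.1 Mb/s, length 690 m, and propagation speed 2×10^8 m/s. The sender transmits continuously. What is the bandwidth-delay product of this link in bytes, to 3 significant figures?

13.8 bytes

Propagation delay = 690 / 200000000 = 3.45e-06 s.
BDP = R × t_prop = 32100000 × 3.45e-06 = 110.745 bits.
In bytes: 110.745/8 = 13.8 bytes.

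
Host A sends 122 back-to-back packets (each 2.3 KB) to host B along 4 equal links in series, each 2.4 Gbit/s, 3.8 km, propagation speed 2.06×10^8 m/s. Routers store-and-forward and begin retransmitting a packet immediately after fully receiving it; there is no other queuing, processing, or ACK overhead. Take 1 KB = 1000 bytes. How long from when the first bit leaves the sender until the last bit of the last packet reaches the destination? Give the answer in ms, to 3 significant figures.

Per-hop transmission t_tx = L/R = 18400/2400000000 = 0.00766667 ms.
Per-hop propagation t_prop = 3800/206000000 = 0.0184466 ms.
Pipeline fill: first packet needs 4·t_tx to clear all hops; remaining 121 packets each add one t_tx.
Total = (4+122-1)·t_tx + 4·t_prop = 125·0.00766667 + 4·0.0184466 = 1.03 ms.

1.03 ms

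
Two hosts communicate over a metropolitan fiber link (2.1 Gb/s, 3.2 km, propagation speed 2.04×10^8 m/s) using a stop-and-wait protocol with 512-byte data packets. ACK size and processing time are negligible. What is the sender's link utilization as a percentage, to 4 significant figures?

5.853 %

t_tx = L/R = 4096/2100000000 = 1.95048e-06 s.
t_prop = 3200/204000000 = 1.56863e-05 s; RTT = 3.13725e-05 s.
Cycle = t_tx + RTT = 3.3323e-05 s.
Utilization = t_tx / cycle = 1.95048e-06/3.3323e-05 = 5.853 %.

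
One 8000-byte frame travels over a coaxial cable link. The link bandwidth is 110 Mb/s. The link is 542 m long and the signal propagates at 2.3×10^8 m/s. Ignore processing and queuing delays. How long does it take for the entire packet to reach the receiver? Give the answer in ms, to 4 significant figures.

L = 8000 × 8 = 64000 bits.
Transmission delay = L/R = 64000 / 110000000 = 0.581818 ms.
Propagation delay = d/s = 542 m / 2.3e+08 m/s = 0.00235652 ms.
Total = 0.5842 ms.

0.5842 ms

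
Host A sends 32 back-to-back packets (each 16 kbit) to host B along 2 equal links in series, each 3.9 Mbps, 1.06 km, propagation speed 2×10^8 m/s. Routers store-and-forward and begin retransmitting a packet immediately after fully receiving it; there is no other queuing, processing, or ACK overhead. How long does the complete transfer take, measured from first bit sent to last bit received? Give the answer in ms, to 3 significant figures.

135 ms

Per-hop transmission t_tx = L/R = 16000/3900000 = 4.10256 ms.
Per-hop propagation t_prop = 1060/200000000 = 0.0053 ms.
Pipeline fill: first packet needs 2·t_tx to clear all hops; remaining 31 packets each add one t_tx.
Total = (2+32-1)·t_tx + 2·t_prop = 33·4.10256 + 2·0.0053 = 135 ms.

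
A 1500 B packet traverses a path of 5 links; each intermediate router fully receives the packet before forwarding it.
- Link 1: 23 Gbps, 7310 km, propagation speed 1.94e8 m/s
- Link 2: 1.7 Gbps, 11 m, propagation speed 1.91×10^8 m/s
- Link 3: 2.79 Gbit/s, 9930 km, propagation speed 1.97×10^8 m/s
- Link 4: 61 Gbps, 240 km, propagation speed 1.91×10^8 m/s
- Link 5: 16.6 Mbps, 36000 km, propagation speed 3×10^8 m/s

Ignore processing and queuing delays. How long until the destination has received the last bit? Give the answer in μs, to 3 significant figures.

210000 μs

L = 1500 × 8 = 12000 bits.
Transmission delays (L/R per hop): 0.521739, 7.05882, 4.30108, 0.196721, 722.892 μs; sum = 734.97 μs.
Propagation delays (d/s per hop): 37680.4, 0.0575916, 50406.1, 1256.54, 120000 μs; sum = 209343 μs.
End-to-end = 210000 μs.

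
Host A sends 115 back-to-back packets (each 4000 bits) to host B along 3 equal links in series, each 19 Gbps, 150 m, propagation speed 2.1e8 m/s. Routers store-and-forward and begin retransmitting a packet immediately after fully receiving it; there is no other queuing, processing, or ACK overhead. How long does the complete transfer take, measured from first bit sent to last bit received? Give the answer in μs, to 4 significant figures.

26.77 μs

Per-hop transmission t_tx = L/R = 4000/19000000000 = 0.210526 μs.
Per-hop propagation t_prop = 150/210000000 = 0.714286 μs.
Pipeline fill: first packet needs 3·t_tx to clear all hops; remaining 114 packets each add one t_tx.
Total = (3+115-1)·t_tx + 3·t_prop = 117·0.210526 + 3·0.714286 = 26.77 μs.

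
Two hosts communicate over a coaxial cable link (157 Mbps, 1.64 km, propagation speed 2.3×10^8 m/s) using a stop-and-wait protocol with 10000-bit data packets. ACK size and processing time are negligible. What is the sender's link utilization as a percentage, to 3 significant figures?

81.7 %

t_tx = L/R = 10000/157000000 = 6.36943e-05 s.
t_prop = 1640/2.3e+08 = 7.13043e-06 s; RTT = 1.42609e-05 s.
Cycle = t_tx + RTT = 7.79551e-05 s.
Utilization = t_tx / cycle = 6.36943e-05/7.79551e-05 = 81.7 %.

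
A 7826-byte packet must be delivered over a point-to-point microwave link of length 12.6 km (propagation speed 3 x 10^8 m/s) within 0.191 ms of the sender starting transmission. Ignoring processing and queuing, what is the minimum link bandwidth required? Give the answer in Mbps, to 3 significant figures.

420 Mbps

L = 62608 bits.
Propagation delay = 12600 / 300000000 = 0.042 ms.
Transmission budget = 0.191 − 0.042 = 0.149 ms.
R ≥ L / t_tx = 62608 bits / 0.000149 s = 420 Mbps.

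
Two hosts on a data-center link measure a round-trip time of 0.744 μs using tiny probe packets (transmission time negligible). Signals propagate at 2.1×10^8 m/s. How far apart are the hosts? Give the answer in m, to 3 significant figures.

78.1 m

One-way propagation = RTT/2 = 0.372 μs.
d = s × t = 210000000 × 3.72e-07 = 78.1 m.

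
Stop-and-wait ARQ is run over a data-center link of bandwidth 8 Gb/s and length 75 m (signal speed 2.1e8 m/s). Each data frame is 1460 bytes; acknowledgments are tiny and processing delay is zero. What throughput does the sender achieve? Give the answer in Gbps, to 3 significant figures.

5.37 Gbps

t_tx = L/R = 11680/8000000000 = 1.46e-06 s.
t_prop = 75/210000000 = 3.57143e-07 s; RTT = 7.14286e-07 s.
Cycle = t_tx + RTT = 2.17429e-06 s.
Throughput = L / cycle = 11680 / 2.17429e-06 = 5.37 Gbps.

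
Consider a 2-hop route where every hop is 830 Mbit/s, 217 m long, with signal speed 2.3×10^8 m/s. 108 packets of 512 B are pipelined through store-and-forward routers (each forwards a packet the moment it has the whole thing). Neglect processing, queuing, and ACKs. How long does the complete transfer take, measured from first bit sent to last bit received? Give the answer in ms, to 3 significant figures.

Per-hop transmission t_tx = L/R = 4096/830000000 = 0.00493494 ms.
Per-hop propagation t_prop = 217/2.3e+08 = 0.000943478 ms.
Pipeline fill: first packet needs 2·t_tx to clear all hops; remaining 107 packets each add one t_tx.
Total = (2+108-1)·t_tx + 2·t_prop = 109·0.00493494 + 2·0.000943478 = 0.540 ms.

0.540 ms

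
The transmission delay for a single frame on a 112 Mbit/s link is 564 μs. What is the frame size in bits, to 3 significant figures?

L = R × t_tx = 112000000 b/s × 0.000564 s = 63168 bits.

63200 bits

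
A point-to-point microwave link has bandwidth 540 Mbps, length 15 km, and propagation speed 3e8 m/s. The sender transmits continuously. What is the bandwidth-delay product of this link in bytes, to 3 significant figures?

Propagation delay = 15000 / 300000000 = 5e-05 s.
BDP = R × t_prop = 540000000 × 5e-05 = 27000 bits.
In bytes: 27000/8 = 3380 bytes.

3380 bytes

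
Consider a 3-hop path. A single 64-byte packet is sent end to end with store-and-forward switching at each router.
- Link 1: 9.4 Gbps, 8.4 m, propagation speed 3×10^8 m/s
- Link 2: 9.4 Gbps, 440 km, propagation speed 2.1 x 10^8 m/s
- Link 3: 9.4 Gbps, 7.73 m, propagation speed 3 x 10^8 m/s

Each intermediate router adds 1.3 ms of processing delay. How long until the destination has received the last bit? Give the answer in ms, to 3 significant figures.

4.70 ms

L = 64 × 8 = 512 bits.
Transmission delay per hop = L/R = 512/9400000000 = 5.44681e-05 ms; 3 hops → 0.000163404 ms.
Propagation delays (d/s per hop): 2.8e-05, 2.09524, 2.57667e-05 ms; sum = 2.09529 ms.
Processing at 2 router(s): 2 × 1.3 ms = 2.6 ms.
End-to-end = 4.70 ms.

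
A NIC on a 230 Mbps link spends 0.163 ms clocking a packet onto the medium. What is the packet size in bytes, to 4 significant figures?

4686 bytes

L = R × t_tx = 230000000 b/s × 0.000163 s = 37490 bits.
In bytes: 37490 / 8 = 4686 bytes.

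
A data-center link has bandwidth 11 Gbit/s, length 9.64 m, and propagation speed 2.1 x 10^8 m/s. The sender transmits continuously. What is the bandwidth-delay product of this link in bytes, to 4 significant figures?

Propagation delay = 9.64 / 210000000 = 4.59048e-08 s.
BDP = R × t_prop = 11000000000 × 4.59048e-08 = 504.952 bits.
In bytes: 504.952/8 = 63.12 bytes.

63.12 bytes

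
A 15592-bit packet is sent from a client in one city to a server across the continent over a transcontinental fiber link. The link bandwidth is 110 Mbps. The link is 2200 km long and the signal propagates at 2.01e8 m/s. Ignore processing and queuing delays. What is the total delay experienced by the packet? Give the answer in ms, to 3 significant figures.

Transmission delay = L/R = 15592 / 110000000 = 0.141745 ms.
Propagation delay = d/s = 2200000 m / 2.01e+08 m/s = 10.9453 ms.
Total = 11.1 ms.

11.1 ms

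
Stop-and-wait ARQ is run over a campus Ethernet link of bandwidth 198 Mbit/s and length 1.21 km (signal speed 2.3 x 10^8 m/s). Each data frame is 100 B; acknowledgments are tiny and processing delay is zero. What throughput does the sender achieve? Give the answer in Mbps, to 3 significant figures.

54.9 Mbps

t_tx = L/R = 800/198000000 = 4.0404e-06 s.
t_prop = 1210/2.3e+08 = 5.26087e-06 s; RTT = 1.05217e-05 s.
Cycle = t_tx + RTT = 1.45621e-05 s.
Throughput = L / cycle = 800 / 1.45621e-05 = 54.9 Mbps.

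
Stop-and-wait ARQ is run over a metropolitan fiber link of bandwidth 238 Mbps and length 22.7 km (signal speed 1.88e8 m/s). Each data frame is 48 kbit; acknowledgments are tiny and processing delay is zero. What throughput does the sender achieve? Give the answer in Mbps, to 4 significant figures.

108.3 Mbps

t_tx = L/R = 48000/238000000 = 0.000201681 s.
t_prop = 22700/188000000 = 0.000120745 s; RTT = 0.000241489 s.
Cycle = t_tx + RTT = 0.00044317 s.
Throughput = L / cycle = 48000 / 0.00044317 = 108.3 Mbps.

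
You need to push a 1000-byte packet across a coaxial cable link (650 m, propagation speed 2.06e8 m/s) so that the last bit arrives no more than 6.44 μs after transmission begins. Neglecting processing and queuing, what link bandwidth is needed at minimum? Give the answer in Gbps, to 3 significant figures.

2.44 Gbps

L = 8000 bits.
Propagation delay = 650 / 206000000 = 3.15534 μs.
Transmission budget = 6.44 − 3.15534 = 3.28466 μs.
R ≥ L / t_tx = 8000 bits / 3.28466e-06 s = 2.44 Gbps.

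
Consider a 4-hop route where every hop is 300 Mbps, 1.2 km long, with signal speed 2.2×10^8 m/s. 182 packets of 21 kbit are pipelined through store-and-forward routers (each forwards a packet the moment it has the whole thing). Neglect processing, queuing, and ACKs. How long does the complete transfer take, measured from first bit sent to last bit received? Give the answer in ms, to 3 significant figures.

13.0 ms

Per-hop transmission t_tx = L/R = 21000/300000000 = 0.07 ms.
Per-hop propagation t_prop = 1200/2.2e+08 = 0.00545455 ms.
Pipeline fill: first packet needs 4·t_tx to clear all hops; remaining 181 packets each add one t_tx.
Total = (4+182-1)·t_tx + 4·t_prop = 185·0.07 + 4·0.00545455 = 13.0 ms.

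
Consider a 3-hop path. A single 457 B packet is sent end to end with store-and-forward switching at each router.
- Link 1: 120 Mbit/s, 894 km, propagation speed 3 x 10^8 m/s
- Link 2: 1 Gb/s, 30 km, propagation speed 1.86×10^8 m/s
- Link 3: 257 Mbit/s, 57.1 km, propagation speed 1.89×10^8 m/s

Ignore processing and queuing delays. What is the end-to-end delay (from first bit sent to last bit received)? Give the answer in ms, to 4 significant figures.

3.492 ms

L = 457 × 8 = 3656 bits.
Transmission delays (L/R per hop): 0.0304667, 0.003656, 0.0142257 ms; sum = 0.0483483 ms.
Propagation delays (d/s per hop): 2.98, 0.16129, 0.302116 ms; sum = 3.44341 ms.
End-to-end = 3.492 ms.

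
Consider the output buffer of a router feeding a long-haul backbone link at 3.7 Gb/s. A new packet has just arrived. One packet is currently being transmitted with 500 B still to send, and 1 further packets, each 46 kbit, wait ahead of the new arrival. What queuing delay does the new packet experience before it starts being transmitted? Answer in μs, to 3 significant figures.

13.5 μs

Each queued packet: L/R = 46000/3700000000 = 12.4324 μs.
1 queued → 12.4324 μs.
Plus remaining 4000 bits of current packet: 1.08108 μs.
Queuing delay = 13.5 μs.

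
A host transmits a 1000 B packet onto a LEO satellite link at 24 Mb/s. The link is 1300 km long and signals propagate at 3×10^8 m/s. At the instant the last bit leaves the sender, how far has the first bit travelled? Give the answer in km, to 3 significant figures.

100 km

t_tx = L/R = 8000/24000000 = 0.000333333 s.
Distance = s × t_tx = 300000000 × 0.000333333 = 100 km.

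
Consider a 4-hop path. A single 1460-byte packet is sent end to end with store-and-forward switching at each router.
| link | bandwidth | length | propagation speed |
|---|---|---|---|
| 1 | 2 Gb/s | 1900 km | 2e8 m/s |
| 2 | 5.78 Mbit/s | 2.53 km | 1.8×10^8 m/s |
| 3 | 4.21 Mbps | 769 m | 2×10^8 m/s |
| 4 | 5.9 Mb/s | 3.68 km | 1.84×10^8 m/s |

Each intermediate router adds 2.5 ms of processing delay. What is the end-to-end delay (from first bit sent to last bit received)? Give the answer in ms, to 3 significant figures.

23.8 ms

L = 1460 × 8 = 11680 bits.
Transmission delays (L/R per hop): 0.00584, 2.02076, 2.77435, 1.97966 ms; sum = 6.78061 ms.
Propagation delays (d/s per hop): 9.5, 0.0140556, 0.003845, 0.02 ms; sum = 9.5379 ms.
Processing at 3 router(s): 3 × 2.5 ms = 7.5 ms.
End-to-end = 23.8 ms.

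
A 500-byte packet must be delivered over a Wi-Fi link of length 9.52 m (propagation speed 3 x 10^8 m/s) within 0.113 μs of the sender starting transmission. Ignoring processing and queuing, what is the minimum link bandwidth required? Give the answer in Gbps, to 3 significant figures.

L = 4000 bits.
Propagation delay = 9.52 / 300000000 = 0.0317333 μs.
Transmission budget = 0.113 − 0.0317333 = 0.0812667 μs.
R ≥ L / t_tx = 4000 bits / 8.12667e-08 s = 49.2 Gbps.

49.2 Gbps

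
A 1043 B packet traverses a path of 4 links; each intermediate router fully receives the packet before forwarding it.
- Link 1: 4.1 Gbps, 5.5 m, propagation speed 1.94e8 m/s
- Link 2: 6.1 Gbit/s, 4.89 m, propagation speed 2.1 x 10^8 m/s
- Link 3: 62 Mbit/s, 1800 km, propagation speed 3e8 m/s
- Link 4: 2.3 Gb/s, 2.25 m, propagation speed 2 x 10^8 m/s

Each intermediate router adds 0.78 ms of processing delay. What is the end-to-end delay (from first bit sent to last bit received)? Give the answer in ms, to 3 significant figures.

8.48 ms

L = 1043 × 8 = 8344 bits.
Transmission delays (L/R per hop): 0.00203512, 0.00136787, 0.134581, 0.00362783 ms; sum = 0.141611 ms.
Propagation delays (d/s per hop): 2.83505e-05, 2.32857e-05, 6, 1.125e-05 ms; sum = 6.00006 ms.
Processing at 3 router(s): 3 × 0.78 ms = 2.34 ms.
End-to-end = 8.48 ms.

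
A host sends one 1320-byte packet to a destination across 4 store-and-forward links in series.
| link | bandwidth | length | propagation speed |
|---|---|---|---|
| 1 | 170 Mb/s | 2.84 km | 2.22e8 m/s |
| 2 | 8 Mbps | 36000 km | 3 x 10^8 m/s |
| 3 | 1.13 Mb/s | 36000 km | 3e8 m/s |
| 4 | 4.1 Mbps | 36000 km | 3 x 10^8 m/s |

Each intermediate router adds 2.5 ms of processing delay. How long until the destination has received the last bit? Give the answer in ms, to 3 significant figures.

381 ms

L = 1320 × 8 = 10560 bits.
Transmission delays (L/R per hop): 0.0621176, 1.32, 9.34513, 2.57561 ms; sum = 13.3029 ms.
Propagation delays (d/s per hop): 0.0127928, 120, 120, 120 ms; sum = 360.013 ms.
Processing at 3 router(s): 3 × 2.5 ms = 7.5 ms.
End-to-end = 381 ms.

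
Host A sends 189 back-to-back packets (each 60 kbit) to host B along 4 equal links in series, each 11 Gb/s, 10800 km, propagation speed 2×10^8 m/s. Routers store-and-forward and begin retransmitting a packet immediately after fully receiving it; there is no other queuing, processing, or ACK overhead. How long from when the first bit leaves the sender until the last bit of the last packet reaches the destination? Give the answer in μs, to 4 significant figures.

Per-hop transmission t_tx = L/R = 60000/11000000000 = 5.45455 μs.
Per-hop propagation t_prop = 10800000/200000000 = 54000 μs.
Pipeline fill: first packet needs 4·t_tx to clear all hops; remaining 188 packets each add one t_tx.
Total = (4+189-1)·t_tx + 4·t_prop = 192·5.45455 + 4·54000 = 217000 μs.

217000 μs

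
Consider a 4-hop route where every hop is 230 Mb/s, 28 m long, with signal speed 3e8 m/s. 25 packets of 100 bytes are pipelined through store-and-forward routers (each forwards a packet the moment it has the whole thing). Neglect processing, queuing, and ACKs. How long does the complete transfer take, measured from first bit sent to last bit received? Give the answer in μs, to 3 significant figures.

Per-hop transmission t_tx = L/R = 800/230000000 = 3.47826 μs.
Per-hop propagation t_prop = 28/300000000 = 0.0933333 μs.
Pipeline fill: first packet needs 4·t_tx to clear all hops; remaining 24 packets each add one t_tx.
Total = (4+25-1)·t_tx + 4·t_prop = 28·3.47826 + 4·0.0933333 = 97.8 μs.

97.8 μs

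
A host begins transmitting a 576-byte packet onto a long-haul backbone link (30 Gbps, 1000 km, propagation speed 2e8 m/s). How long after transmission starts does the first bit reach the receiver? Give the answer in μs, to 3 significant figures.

5000 μs

First bit experiences only propagation delay: d/s = 1000000/200000000 = 5000 μs.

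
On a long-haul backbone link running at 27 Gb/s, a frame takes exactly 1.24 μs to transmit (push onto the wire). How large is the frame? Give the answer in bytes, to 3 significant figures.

4190 bytes

L = R × t_tx = 27000000000 b/s × 1.24e-06 s = 33480 bits.
In bytes: 33480 / 8 = 4190 bytes.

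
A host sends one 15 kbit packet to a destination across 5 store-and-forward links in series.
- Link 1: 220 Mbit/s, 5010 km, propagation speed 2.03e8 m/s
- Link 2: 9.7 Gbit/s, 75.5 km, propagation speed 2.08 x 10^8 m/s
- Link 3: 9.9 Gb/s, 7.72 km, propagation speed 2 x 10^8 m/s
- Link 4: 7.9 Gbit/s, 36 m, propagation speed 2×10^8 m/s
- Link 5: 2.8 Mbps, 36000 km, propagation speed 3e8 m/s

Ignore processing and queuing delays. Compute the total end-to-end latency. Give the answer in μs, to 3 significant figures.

151000 μs

L = 15000 bits.
Transmission delays (L/R per hop): 68.1818, 1.54639, 1.51515, 1.89873, 5357.14 μs; sum = 5430.28 μs.
Propagation delays (d/s per hop): 24679.8, 362.981, 38.6, 0.18, 120000 μs; sum = 145082 μs.
End-to-end = 151000 μs.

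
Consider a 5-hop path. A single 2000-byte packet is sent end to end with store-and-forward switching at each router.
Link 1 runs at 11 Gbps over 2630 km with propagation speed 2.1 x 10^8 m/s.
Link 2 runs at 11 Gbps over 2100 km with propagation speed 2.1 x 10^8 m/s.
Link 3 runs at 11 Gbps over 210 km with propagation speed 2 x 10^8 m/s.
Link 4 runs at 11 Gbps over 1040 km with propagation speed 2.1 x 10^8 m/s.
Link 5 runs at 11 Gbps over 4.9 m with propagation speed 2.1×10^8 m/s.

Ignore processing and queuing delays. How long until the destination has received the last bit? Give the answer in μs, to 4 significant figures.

L = 2000 × 8 = 16000 bits.
Transmission delay per hop = L/R = 16000/11000000000 = 1.45455 μs; 5 hops → 7.27273 μs.
Propagation delays (d/s per hop): 12523.8, 10000, 1050, 4952.38, 0.0233333 μs; sum = 28526.2 μs.
End-to-end = 28530 μs.

28530 μs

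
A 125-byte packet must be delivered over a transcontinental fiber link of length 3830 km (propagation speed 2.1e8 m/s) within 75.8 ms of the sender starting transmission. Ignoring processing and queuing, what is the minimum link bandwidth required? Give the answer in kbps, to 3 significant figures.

17.4 kbps

L = 1000 bits.
Propagation delay = 3830000 / 210000000 = 18.2381 ms.
Transmission budget = 75.8 − 18.2381 = 57.5619 ms.
R ≥ L / t_tx = 1000 bits / 0.0575619 s = 17.4 kbps.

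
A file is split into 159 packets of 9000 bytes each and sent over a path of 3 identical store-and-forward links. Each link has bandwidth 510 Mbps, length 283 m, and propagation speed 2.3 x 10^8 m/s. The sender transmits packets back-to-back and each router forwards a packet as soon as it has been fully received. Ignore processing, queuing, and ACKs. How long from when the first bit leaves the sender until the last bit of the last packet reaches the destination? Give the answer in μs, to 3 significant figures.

22700 μs

Per-hop transmission t_tx = L/R = 72000/510000000 = 141.176 μs.
Per-hop propagation t_prop = 283/2.3e+08 = 1.23043 μs.
Pipeline fill: first packet needs 3·t_tx to clear all hops; remaining 158 packets each add one t_tx.
Total = (3+159-1)·t_tx + 3·t_prop = 161·141.176 + 3·1.23043 = 22700 μs.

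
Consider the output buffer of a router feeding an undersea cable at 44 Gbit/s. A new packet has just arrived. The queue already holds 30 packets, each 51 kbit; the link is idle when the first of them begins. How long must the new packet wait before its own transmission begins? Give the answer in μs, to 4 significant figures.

Each queued packet: L/R = 51000/44000000000 = 1.15909 μs.
30 queued → 34.7727 μs.
Queuing delay = 34.77 μs.

34.77 μs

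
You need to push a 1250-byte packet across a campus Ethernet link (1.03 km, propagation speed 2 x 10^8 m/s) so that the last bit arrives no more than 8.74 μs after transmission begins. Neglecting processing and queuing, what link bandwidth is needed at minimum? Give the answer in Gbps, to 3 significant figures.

L = 10000 bits.
Propagation delay = 1030 / 200000000 = 5.15 μs.
Transmission budget = 8.74 − 5.15 = 3.59 μs.
R ≥ L / t_tx = 10000 bits / 3.59e-06 s = 2.79 Gbps.

2.79 Gbps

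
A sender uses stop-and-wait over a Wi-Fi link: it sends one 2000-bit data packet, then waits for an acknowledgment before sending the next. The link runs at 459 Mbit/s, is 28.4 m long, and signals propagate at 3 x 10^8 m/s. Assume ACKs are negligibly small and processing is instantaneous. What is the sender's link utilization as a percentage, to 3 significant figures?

95.8 %

t_tx = L/R = 2000/459000000 = 4.3573e-06 s.
t_prop = 28.4/300000000 = 9.46667e-08 s; RTT = 1.89333e-07 s.
Cycle = t_tx + RTT = 4.54663e-06 s.
Utilization = t_tx / cycle = 4.3573e-06/4.54663e-06 = 95.8 %.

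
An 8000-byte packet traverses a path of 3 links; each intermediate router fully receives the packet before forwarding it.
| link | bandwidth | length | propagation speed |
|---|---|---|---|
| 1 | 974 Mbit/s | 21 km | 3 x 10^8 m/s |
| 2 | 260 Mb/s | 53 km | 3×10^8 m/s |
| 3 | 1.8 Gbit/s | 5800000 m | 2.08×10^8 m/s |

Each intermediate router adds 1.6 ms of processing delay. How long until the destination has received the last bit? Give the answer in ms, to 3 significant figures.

31.7 ms

L = 8000 × 8 = 64000 bits.
Transmission delays (L/R per hop): 0.0657084, 0.246154, 0.0355556 ms; sum = 0.347418 ms.
Propagation delays (d/s per hop): 0.07, 0.176667, 27.8846 ms; sum = 28.1313 ms.
Processing at 2 router(s): 2 × 1.6 ms = 3.2 ms.
End-to-end = 31.7 ms.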